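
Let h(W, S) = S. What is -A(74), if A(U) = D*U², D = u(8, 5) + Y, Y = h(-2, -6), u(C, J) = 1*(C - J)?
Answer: 16428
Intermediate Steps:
u(C, J) = C - J
Y = -6
D = -3 (D = (8 - 1*5) - 6 = (8 - 5) - 6 = 3 - 6 = -3)
A(U) = -3*U²
-A(74) = -(-3)*74² = -(-3)*5476 = -1*(-16428) = 16428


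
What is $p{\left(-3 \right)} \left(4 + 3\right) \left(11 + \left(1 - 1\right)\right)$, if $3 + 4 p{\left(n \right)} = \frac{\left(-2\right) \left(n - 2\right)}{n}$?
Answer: $- \frac{1463}{12} \approx -121.92$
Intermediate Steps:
$p{\left(n \right)} = - \frac{3}{4} + \frac{4 - 2 n}{4 n}$ ($p{\left(n \right)} = - \frac{3}{4} + \frac{- 2 \left(n - 2\right) \frac{1}{n}}{4} = - \frac{3}{4} + \frac{- 2 \left(-2 + n\right) \frac{1}{n}}{4} = - \frac{3}{4} + \frac{\left(4 - 2 n\right) \frac{1}{n}}{4} = - \frac{3}{4} + \frac{\frac{1}{n} \left(4 - 2 n\right)}{4} = - \frac{3}{4} + \frac{4 - 2 n}{4 n}$)
$p{\left(-3 \right)} \left(4 + 3\right) \left(11 + \left(1 - 1\right)\right) = \left(- \frac{5}{4} + \frac{1}{-3}\right) \left(4 + 3\right) \left(11 + \left(1 - 1\right)\right) = \left(- \frac{5}{4} - \frac{1}{3}\right) 7 \left(11 + \left(1 - 1\right)\right) = - \frac{19 \cdot 7 \left(11 + 0\right)}{12} = - \frac{19 \cdot 7 \cdot 11}{12} = \left(- \frac{19}{12}\right) 77 = - \frac{1463}{12}$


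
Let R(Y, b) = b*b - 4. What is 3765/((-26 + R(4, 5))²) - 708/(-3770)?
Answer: 56847/377 ≈ 150.79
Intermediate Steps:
R(Y, b) = -4 + b² (R(Y, b) = b² - 4 = -4 + b²)
3765/((-26 + R(4, 5))²) - 708/(-3770) = 3765/((-26 + (-4 + 5²))²) - 708/(-3770) = 3765/((-26 + (-4 + 25))²) - 708*(-1/3770) = 3765/((-26 + 21)²) + 354/1885 = 3765/((-5)²) + 354/1885 = 3765/25 + 354/1885 = 3765*(1/25) + 354/1885 = 753/5 + 354/1885 = 56847/377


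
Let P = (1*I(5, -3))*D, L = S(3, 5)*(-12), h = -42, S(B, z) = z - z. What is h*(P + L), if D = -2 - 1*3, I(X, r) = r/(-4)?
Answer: 315/2 ≈ 157.50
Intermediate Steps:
S(B, z) = 0
I(X, r) = -r/4 (I(X, r) = r*(-¼) = -r/4)
L = 0 (L = 0*(-12) = 0)
D = -5 (D = -2 - 3 = -5)
P = -15/4 (P = (1*(-¼*(-3)))*(-5) = (1*(¾))*(-5) = (¾)*(-5) = -15/4 ≈ -3.7500)
h*(P + L) = -42*(-15/4 + 0) = -42*(-15/4) = 315/2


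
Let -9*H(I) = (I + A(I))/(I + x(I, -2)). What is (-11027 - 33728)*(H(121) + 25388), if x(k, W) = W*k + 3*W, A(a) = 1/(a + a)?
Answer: -104764031801435/92202 ≈ -1.1362e+9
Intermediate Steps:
A(a) = 1/(2*a)
x(k, W) = 3*W + W*k
H(I) = -(I + 1/(2*I))/(9*(-6 - I)) (H(I) = -(I + 1/(2*I))/(9*(I - 2*(3 + I))) = -(I + 1/(2*I))/(9*(I + (-6 - 2*I))) = -(I + 1/(2*I))/(9*(-6 - I)))
(-11027 - 33728)*(H(121) + 25388) = (-11027 - 33728)*((1/18)*(1 + 2*121**2)/(121*(6 + 121)) + 25388) = -44755*((1/18)*(1/121)*(1 + 2*14641)/127 + 25388) = -44755*((1/18)*(1/121)*(1/127)*(1 + 29282) + 25388) = -44755*((1/18)*(1/121)*(1/127)*29283 + 25388) = -44755*(9761/92202 + 25388) = -44755*2340834137/92202 = -104764031801435/92202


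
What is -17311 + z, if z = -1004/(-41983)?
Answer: -726766709/41983 ≈ -17311.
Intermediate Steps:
z = 1004/41983 (z = -1004*(-1/41983) = 1004/41983 ≈ 0.023914)
-17311 + z = -17311 + 1004/41983 = -726766709/41983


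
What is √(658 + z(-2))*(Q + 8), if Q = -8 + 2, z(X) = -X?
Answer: 4*√165 ≈ 51.381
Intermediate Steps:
Q = -6
√(658 + z(-2))*(Q + 8) = √(658 - 1*(-2))*(-6 + 8) = √(658 + 2)*2 = √660*2 = (2*√165)*2 = 4*√165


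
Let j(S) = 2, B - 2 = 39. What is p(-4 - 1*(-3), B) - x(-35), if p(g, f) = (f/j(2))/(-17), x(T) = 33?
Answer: -1163/34 ≈ -34.206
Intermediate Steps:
B = 41 (B = 2 + 39 = 41)
p(g, f) = -f/34 (p(g, f) = (f/2)/(-17) = (f*(½))*(-1/17) = (f/2)*(-1/17) = -f/34)
p(-4 - 1*(-3), B) - x(-35) = -1/34*41 - 1*33 = -41/34 - 33 = -1163/34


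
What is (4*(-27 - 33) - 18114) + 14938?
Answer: -3416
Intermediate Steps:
(4*(-27 - 33) - 18114) + 14938 = (4*(-60) - 18114) + 14938 = (-240 - 18114) + 14938 = -18354 + 14938 = -3416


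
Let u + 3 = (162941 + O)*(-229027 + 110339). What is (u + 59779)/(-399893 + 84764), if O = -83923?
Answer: 9378428608/315129 ≈ 29761.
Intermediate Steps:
u = -9378488387 (u = -3 + (162941 - 83923)*(-229027 + 110339) = -3 + 79018*(-118688) = -3 - 9378488384 = -9378488387)
(u + 59779)/(-399893 + 84764) = (-9378488387 + 59779)/(-399893 + 84764) = -9378428608/(-315129) = -9378428608*(-1/315129) = 9378428608/315129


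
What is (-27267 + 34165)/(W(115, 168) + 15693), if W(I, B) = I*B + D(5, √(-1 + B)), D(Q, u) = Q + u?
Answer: 241554164/1226260157 - 6898*√167/1226260157 ≈ 0.19691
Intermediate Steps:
W(I, B) = 5 + √(-1 + B) + B*I (W(I, B) = I*B + (5 + √(-1 + B)) = B*I + (5 + √(-1 + B)) = 5 + √(-1 + B) + B*I)
(-27267 + 34165)/(W(115, 168) + 15693) = (-27267 + 34165)/((5 + √(-1 + 168) + 168*115) + 15693) = 6898/((5 + √167 + 19320) + 15693) = 6898/((19325 + √167) + 15693) = 6898/(35018 + √167)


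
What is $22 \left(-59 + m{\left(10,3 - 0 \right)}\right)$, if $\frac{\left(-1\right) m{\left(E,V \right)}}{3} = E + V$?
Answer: $-2156$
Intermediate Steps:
$m{\left(E,V \right)} = - 3 E - 3 V$ ($m{\left(E,V \right)} = - 3 \left(E + V\right) = - 3 E - 3 V$)
$22 \left(-59 + m{\left(10,3 - 0 \right)}\right) = 22 \left(-59 - \left(30 + 3 \left(3 - 0\right)\right)\right) = 22 \left(-59 - \left(30 + 3 \left(3 + 0\right)\right)\right) = 22 \left(-59 - 39\right) = 22 \left(-98\right) = -2156$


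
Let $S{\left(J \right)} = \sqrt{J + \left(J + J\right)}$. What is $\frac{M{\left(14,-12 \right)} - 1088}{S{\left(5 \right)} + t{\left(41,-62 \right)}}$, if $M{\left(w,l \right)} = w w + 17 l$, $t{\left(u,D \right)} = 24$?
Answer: $- \frac{8768}{187} + \frac{1096 \sqrt{15}}{561} \approx -39.321$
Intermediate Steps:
$S{\left(J \right)} = \sqrt{3} \sqrt{J}$ ($S{\left(J \right)} = \sqrt{J + 2 J} = \sqrt{3 J} = \sqrt{3} \sqrt{J}$)
$M{\left(w,l \right)} = w^{2} + 17 l$
$\frac{M{\left(14,-12 \right)} - 1088}{S{\left(5 \right)} + t{\left(41,-62 \right)}} = \frac{\left(14^{2} + 17 \left(-12\right)\right) - 1088}{\sqrt{3} \sqrt{5} + 24} = \frac{\left(196 - 204\right) - 1088}{\sqrt{15} + 24} = \frac{-8 - 1088}{24 + \sqrt{15}} = - \frac{1096}{24 + \sqrt{15}}$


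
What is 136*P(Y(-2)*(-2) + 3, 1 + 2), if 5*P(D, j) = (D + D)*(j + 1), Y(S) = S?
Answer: 7616/5 ≈ 1523.2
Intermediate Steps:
P(D, j) = 2*D*(1 + j)/5 (P(D, j) = ((D + D)*(j + 1))/5 = ((2*D)*(1 + j))/5 = (2*D*(1 + j))/5 = 2*D*(1 + j)/5)
136*P(Y(-2)*(-2) + 3, 1 + 2) = 136*(2*(-2*(-2) + 3)*(1 + (1 + 2))/5) = 136*(2*(4 + 3)*(1 + 3)/5) = 136*((⅖)*7*4) = 136*(56/5) = 7616/5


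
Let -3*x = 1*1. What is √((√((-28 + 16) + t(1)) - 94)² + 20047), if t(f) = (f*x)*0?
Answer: √(28871 - 376*I*√3) ≈ 169.93 - 1.916*I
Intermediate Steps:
x = -⅓ (x = -1/3 = -⅓*1 = -⅓ ≈ -0.33333)
t(f) = 0 (t(f) = (f*(-⅓))*0 = -f/3*0 = 0)
√((√((-28 + 16) + t(1)) - 94)² + 20047) = √((√((-28 + 16) + 0) - 94)² + 20047) = √((√(-12 + 0) - 94)² + 20047) = √((√(-12) - 94)² + 20047) = √((2*I*√3 - 94)² + 20047) = √((-94 + 2*I*√3)² + 20047) = √(20047 + (-94 + 2*I*√3)²)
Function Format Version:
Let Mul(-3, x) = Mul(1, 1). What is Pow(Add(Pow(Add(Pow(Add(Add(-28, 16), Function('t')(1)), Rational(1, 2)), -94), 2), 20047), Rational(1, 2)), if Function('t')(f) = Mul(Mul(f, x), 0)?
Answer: Pow(Add(28871, Mul(-376, I, Pow(3, Rational(1, 2)))), Rational(1, 2)) ≈ Add(169.93, Mul(-1.916, I))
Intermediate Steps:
x = Rational(-1, 3) (x = Mul(Rational(-1, 3), Mul(1, 1)) = Mul(Rational(-1, 3), 1) = Rational(-1, 3) ≈ -0.33333)
Function('t')(f) = 0 (Function('t')(f) = Mul(Mul(f, Rational(-1, 3)), 0) = Mul(Mul(Rational(-1, 3), f), 0) = 0)
Pow(Add(Pow(Add(Pow(Add(Add(-28, 16), Function('t')(1)), Rational(1, 2)), -94), 2), 20047), Rational(1, 2)) = Pow(Add(Pow(Add(Pow(Add(Add(-28, 16), 0), Rational(1, 2)), -94), 2), 20047), Rational(1, 2)) = Pow(Add(Pow(Add(Pow(Add(-12, 0), Rational(1, 2)), -94), 2), 20047), Rational(1, 2)) = Pow(Add(Pow(Add(Pow(-12, Rational(1, 2)), -94), 2), 20047), Rational(1, 2)) = Pow(Add(Pow(Add(Mul(2, I, Pow(3, Rational(1, 2))), -94), 2), 20047), Rational(1, 2)) = Pow(Add(Pow(Add(-94, Mul(2, I, Pow(3, Rational(1, 2)))), 2), 20047), Rational(1, 2)) = Pow(Add(20047, Pow(Add(-94, Mul(2, I, Pow(3, Rational(1, 2)))), 2)), Rational(1, 2))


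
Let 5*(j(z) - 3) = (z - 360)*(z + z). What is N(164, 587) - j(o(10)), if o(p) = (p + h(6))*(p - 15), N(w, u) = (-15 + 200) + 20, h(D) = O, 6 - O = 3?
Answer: -10848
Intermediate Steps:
O = 3 (O = 6 - 1*3 = 6 - 3 = 3)
h(D) = 3
N(w, u) = 205 (N(w, u) = 185 + 20 = 205)
o(p) = (-15 + p)*(3 + p) (o(p) = (p + 3)*(p - 15) = (3 + p)*(-15 + p) = (-15 + p)*(3 + p))
j(z) = 3 + 2*z*(-360 + z)/5 (j(z) = 3 + ((z - 360)*(z + z))/5 = 3 + ((-360 + z)*(2*z))/5 = 3 + (2*z*(-360 + z))/5 = 3 + 2*z*(-360 + z)/5)
N(164, 587) - j(o(10)) = 205 - (3 - 144*(-45 + 10² - 12*10) + 2*(-45 + 10² - 12*10)²/5) = 205 - (3 - 144*(-45 + 100 - 120) + 2*(-45 + 100 - 120)²/5) = 205 - (3 - 144*(-65) + (⅖)*(-65)²) = 205 - (3 + 9360 + (⅖)*4225) = 205 - (3 + 9360 + 1690) = 205 - 1*11053 = 205 - 11053 = -10848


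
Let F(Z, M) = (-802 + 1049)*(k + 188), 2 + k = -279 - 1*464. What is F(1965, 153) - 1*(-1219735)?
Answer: 1082156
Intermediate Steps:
k = -745 (k = -2 + (-279 - 1*464) = -2 + (-279 - 464) = -2 - 743 = -745)
F(Z, M) = -137579 (F(Z, M) = (-802 + 1049)*(-745 + 188) = 247*(-557) = -137579)
F(1965, 153) - 1*(-1219735) = -137579 - 1*(-1219735) = -137579 + 1219735 = 1082156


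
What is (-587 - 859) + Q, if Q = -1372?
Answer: -2818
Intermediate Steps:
(-587 - 859) + Q = (-587 - 859) - 1372 = -1446 - 1372 = -2818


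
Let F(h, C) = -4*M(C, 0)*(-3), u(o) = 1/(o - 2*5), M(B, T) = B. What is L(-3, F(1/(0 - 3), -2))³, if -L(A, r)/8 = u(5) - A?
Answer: -1404928/125 ≈ -11239.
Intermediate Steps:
u(o) = 1/(-10 + o) (u(o) = 1/(o - 10) = 1/(-10 + o))
F(h, C) = 12*C (F(h, C) = -4*C*(-3) = 12*C)
L(A, r) = 8/5 + 8*A (L(A, r) = -8*(1/(-10 + 5) - A) = -8*(1/(-5) - A) = -8*(-⅕ - A) = 8/5 + 8*A)
L(-3, F(1/(0 - 3), -2))³ = (8/5 + 8*(-3))³ = (8/5 - 24)³ = (-112/5)³ = -1404928/125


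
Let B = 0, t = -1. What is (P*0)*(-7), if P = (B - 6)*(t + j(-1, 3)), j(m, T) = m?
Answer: 0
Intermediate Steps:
P = 12 (P = (0 - 6)*(-1 - 1) = -6*(-2) = 12)
(P*0)*(-7) = (12*0)*(-7) = 0*(-7) = 0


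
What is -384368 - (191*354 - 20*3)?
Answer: -451922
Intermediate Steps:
-384368 - (191*354 - 20*3) = -384368 - (67614 - 60) = -384368 - 1*67554 = -384368 - 67554 = -451922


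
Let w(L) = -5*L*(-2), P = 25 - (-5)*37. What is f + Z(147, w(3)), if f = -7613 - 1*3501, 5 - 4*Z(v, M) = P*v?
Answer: -75321/4 ≈ -18830.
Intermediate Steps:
P = 210 (P = 25 - 1*(-185) = 25 + 185 = 210)
w(L) = 10*L
Z(v, M) = 5/4 - 105*v/2
f = -11114 (f = -7613 - 3501 = -11114)
f + Z(147, w(3)) = -11114 + (5/4 - 105/2*147) = -11114 + (5/4 - 15435/2) = -11114 - 30865/4 = -75321/4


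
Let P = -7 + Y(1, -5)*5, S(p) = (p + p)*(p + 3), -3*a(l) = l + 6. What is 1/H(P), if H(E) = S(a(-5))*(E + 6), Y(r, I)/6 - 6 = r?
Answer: -9/3344 ≈ -0.0026914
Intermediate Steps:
a(l) = -2 - l/3 (a(l) = -(l + 6)/3 = -(6 + l)/3 = -2 - l/3)
Y(r, I) = 36 + 6*r
S(p) = 2*p*(3 + p) (S(p) = (2*p)*(3 + p) = 2*p*(3 + p))
P = 203 (P = -7 + (36 + 6*1)*5 = -7 + (36 + 6)*5 = -7 + 42*5 = -7 + 210 = 203)
H(E) = -32/3 - 16*E/9 (H(E) = (2*(-2 - ⅓*(-5))*(3 + (-2 - ⅓*(-5))))*(E + 6) = (2*(-2 + 5/3)*(3 + (-2 + 5/3)))*(6 + E) = (2*(-⅓)*(3 - ⅓))*(6 + E) = (2*(-⅓)*(8/3))*(6 + E) = -16*(6 + E)/9 = -32/3 - 16*E/9)
1/H(P) = 1/(-32/3 - 16/9*203) = 1/(-32/3 - 3248/9) = 1/(-3344/9) = -9/3344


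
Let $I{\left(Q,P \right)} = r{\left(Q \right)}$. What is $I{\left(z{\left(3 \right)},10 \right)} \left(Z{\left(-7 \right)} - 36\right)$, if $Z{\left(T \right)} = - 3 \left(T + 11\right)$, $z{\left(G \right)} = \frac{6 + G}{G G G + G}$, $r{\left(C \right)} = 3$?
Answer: $-144$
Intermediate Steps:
$z{\left(G \right)} = \frac{6 + G}{G + G^{3}}$ ($z{\left(G \right)} = \frac{6 + G}{G^{2} G + G} = \frac{6 + G}{G^{3} + G} = \frac{6 + G}{G + G^{3}}$)
$I{\left(Q,P \right)} = 3$
$Z{\left(T \right)} = -33 - 3 T$ ($Z{\left(T \right)} = - 3 \left(11 + T\right) = -33 - 3 T$)
$I{\left(z{\left(3 \right)},10 \right)} \left(Z{\left(-7 \right)} - 36\right) = 3 \left(\left(-33 - -21\right) - 36\right) = 3 \left(\left(-33 + 21\right) - 36\right) = 3 \left(-12 - 36\right) = 3 \left(-48\right) = -144$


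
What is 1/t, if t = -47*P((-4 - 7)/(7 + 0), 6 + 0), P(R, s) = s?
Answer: -1/282 ≈ -0.0035461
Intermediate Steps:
t = -282 (t = -47*(6 + 0) = -47*6 = -282)
1/t = 1/(-282) = -1/282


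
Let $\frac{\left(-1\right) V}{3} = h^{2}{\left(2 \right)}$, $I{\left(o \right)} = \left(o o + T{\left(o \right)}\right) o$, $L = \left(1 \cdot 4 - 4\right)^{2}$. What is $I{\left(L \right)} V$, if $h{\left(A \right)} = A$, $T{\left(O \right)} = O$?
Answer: $0$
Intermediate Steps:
$L = 0$ ($L = \left(4 - 4\right)^{2} = 0^{2} = 0$)
$I{\left(o \right)} = o \left(o + o^{2}\right)$ ($I{\left(o \right)} = \left(o o + o\right) o = \left(o^{2} + o\right) o = \left(o + o^{2}\right) o = o \left(o + o^{2}\right)$)
$V = -12$ ($V = - 3 \cdot 2^{2} = \left(-3\right) 4 = -12$)
$I{\left(L \right)} V = 0^{2} \left(1 + 0\right) \left(-12\right) = 0 \cdot 1 \left(-12\right) = 0 \left(-12\right) = 0$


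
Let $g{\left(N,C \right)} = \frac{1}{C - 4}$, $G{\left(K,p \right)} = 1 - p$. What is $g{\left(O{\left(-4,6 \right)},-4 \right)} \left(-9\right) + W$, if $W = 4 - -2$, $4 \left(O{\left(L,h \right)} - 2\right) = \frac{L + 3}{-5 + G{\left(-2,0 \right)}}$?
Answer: $\frac{57}{8} \approx 7.125$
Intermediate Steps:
$O{\left(L,h \right)} = \frac{29}{16} - \frac{L}{16}$ ($O{\left(L,h \right)} = 2 + \frac{\left(L + 3\right) \frac{1}{-5 + \left(1 - 0\right)}}{4} = 2 + \frac{\left(3 + L\right) \frac{1}{-5 + \left(1 + 0\right)}}{4} = 2 + \frac{\left(3 + L\right) \frac{1}{-5 + 1}}{4} = 2 + \frac{\left(3 + L\right) \frac{1}{-4}}{4} = 2 + \frac{\left(3 + L\right) \left(- \frac{1}{4}\right)}{4} = 2 + \frac{- \frac{3}{4} - \frac{L}{4}}{4} = 2 - \left(\frac{3}{16} + \frac{L}{16}\right) = \frac{29}{16} - \frac{L}{16}$)
$W = 6$ ($W = 4 + 2 = 6$)
$g{\left(N,C \right)} = \frac{1}{-4 + C}$
$g{\left(O{\left(-4,6 \right)},-4 \right)} \left(-9\right) + W = \frac{1}{-4 - 4} \left(-9\right) + 6 = \frac{1}{-8} \left(-9\right) + 6 = \left(- \frac{1}{8}\right) \left(-9\right) + 6 = \frac{9}{8} + 6 = \frac{57}{8}$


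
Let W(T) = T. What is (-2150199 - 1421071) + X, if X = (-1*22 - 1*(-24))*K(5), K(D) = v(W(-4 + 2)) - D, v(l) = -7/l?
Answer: -3571273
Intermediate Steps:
K(D) = 7/2 - D (K(D) = -7/(-4 + 2) - D = -7/(-2) - D = -7*(-1/2) - D = 7/2 - D)
X = -3 (X = (-1*22 - 1*(-24))*(7/2 - 1*5) = (-22 + 24)*(7/2 - 5) = 2*(-3/2) = -3)
(-2150199 - 1421071) + X = (-2150199 - 1421071) - 3 = -3571270 - 3 = -3571273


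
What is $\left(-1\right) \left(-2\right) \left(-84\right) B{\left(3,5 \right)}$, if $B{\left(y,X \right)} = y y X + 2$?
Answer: $-7896$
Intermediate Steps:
$B{\left(y,X \right)} = 2 + X y^{2}$ ($B{\left(y,X \right)} = y^{2} X + 2 = X y^{2} + 2 = 2 + X y^{2}$)
$\left(-1\right) \left(-2\right) \left(-84\right) B{\left(3,5 \right)} = \left(-1\right) \left(-2\right) \left(-84\right) \left(2 + 5 \cdot 3^{2}\right) = 2 \left(-84\right) \left(2 + 5 \cdot 9\right) = - 168 \left(2 + 45\right) = \left(-168\right) 47 = -7896$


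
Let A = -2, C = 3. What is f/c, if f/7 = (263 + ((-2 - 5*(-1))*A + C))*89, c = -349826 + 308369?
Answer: -12460/3189 ≈ -3.9072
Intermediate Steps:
c = -41457
f = 161980 (f = 7*((263 + ((-2 - 5*(-1))*(-2) + 3))*89) = 7*((263 + ((-2 + 5)*(-2) + 3))*89) = 7*((263 + (3*(-2) + 3))*89) = 7*((263 + (-6 + 3))*89) = 7*((263 - 3)*89) = 7*(260*89) = 7*23140 = 161980)
f/c = 161980/(-41457) = 161980*(-1/41457) = -12460/3189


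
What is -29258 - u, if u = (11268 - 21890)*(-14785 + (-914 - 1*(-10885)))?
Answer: -51163566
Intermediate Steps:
u = 51134308 (u = -10622*(-14785 + (-914 + 10885)) = -10622*(-14785 + 9971) = -10622*(-4814) = 51134308)
-29258 - u = -29258 - 1*51134308 = -29258 - 51134308 = -51163566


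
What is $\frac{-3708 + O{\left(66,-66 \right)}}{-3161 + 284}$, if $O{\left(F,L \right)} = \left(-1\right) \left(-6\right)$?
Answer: $\frac{1234}{959} \approx 1.2868$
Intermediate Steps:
$O{\left(F,L \right)} = 6$
$\frac{-3708 + O{\left(66,-66 \right)}}{-3161 + 284} = \frac{-3708 + 6}{-3161 + 284} = - \frac{3702}{-2877} = \left(-3702\right) \left(- \frac{1}{2877}\right) = \frac{1234}{959}$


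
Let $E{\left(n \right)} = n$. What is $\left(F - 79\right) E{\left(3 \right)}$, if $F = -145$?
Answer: $-672$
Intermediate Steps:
$\left(F - 79\right) E{\left(3 \right)} = \left(-145 - 79\right) 3 = \left(-224\right) 3 = -672$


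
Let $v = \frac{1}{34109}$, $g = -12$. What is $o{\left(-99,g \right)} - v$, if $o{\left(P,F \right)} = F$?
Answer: $- \frac{409309}{34109} \approx -12.0$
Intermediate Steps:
$v = \frac{1}{34109} \approx 2.9318 \cdot 10^{-5}$
$o{\left(-99,g \right)} - v = -12 - \frac{1}{34109} = - \frac{409309}{34109}$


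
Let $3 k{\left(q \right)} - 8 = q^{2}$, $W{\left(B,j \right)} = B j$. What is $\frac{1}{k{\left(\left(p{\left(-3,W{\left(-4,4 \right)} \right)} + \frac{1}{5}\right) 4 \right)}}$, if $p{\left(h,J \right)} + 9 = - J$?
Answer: $\frac{75}{20936} \approx 0.0035823$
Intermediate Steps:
$p{\left(h,J \right)} = -9 - J$
$k{\left(q \right)} = \frac{8}{3} + \frac{q^{2}}{3}$
$\frac{1}{k{\left(\left(p{\left(-3,W{\left(-4,4 \right)} \right)} + \frac{1}{5}\right) 4 \right)}} = \frac{1}{\frac{8}{3} + \frac{\left(\left(\left(-9 - \left(-4\right) 4\right) + \frac{1}{5}\right) 4\right)^{2}}{3}} = \frac{1}{\frac{8}{3} + \frac{\left(\left(\left(-9 - -16\right) + \frac{1}{5}\right) 4\right)^{2}}{3}} = \frac{1}{\frac{8}{3} + \frac{\left(\left(\left(-9 + 16\right) + \frac{1}{5}\right) 4\right)^{2}}{3}} = \frac{1}{\frac{8}{3} + \frac{\left(\left(7 + \frac{1}{5}\right) 4\right)^{2}}{3}} = \frac{1}{\frac{8}{3} + \frac{\left(\frac{36}{5} \cdot 4\right)^{2}}{3}} = \frac{1}{\frac{8}{3} + \frac{\left(\frac{144}{5}\right)^{2}}{3}} = \frac{1}{\frac{8}{3} + \frac{1}{3} \cdot \frac{20736}{25}} = \frac{1}{\frac{8}{3} + \frac{6912}{25}} = \frac{1}{\frac{20936}{75}} = \frac{75}{20936}$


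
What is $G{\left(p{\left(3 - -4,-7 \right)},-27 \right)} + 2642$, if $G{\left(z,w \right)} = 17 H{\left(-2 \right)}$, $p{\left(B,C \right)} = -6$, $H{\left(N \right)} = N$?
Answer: $2608$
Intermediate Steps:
$G{\left(z,w \right)} = -34$ ($G{\left(z,w \right)} = 17 \left(-2\right) = -34$)
$G{\left(p{\left(3 - -4,-7 \right)},-27 \right)} + 2642 = -34 + 2642 = 2608$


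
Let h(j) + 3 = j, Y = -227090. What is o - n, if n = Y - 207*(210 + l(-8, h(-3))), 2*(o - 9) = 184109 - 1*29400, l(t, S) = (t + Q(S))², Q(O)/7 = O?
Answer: 1730847/2 ≈ 8.6542e+5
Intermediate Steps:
h(j) = -3 + j
Q(O) = 7*O
l(t, S) = (t + 7*S)²
o = 154727/2 (o = 9 + (184109 - 1*29400)/2 = 9 + (184109 - 29400)/2 = 9 + (½)*154709 = 9 + 154709/2 = 154727/2 ≈ 77364.)
n = -788060 (n = -227090 - 207*(210 + (-8 + 7*(-3 - 3))²) = -227090 - 207*(210 + (-8 + 7*(-6))²) = -227090 - 207*(210 + (-8 - 42)²) = -227090 - 207*(210 + (-50)²) = -227090 - 207*(210 + 2500) = -227090 - 207*2710 = -227090 - 560970 = -788060)
o - n = 154727/2 - 1*(-788060) = 154727/2 + 788060 = 1730847/2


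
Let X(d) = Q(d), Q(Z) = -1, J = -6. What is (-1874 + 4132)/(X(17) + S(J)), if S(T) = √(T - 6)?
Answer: -2258/13 - 4516*I*√3/13 ≈ -173.69 - 601.69*I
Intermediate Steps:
X(d) = -1
S(T) = √(-6 + T)
(-1874 + 4132)/(X(17) + S(J)) = (-1874 + 4132)/(-1 + √(-6 - 6)) = 2258/(-1 + √(-12)) = 2258/(-1 + 2*I*√3)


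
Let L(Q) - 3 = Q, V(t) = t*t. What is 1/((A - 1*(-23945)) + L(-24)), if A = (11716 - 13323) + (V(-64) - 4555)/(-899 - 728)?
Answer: 1627/36310218 ≈ 4.4808e-5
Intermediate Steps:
V(t) = t**2
L(Q) = 3 + Q
A = -2614130/1627 (A = (11716 - 13323) + ((-64)**2 - 4555)/(-899 - 728) = -1607 + (4096 - 4555)/(-1627) = -1607 - 459*(-1/1627) = -1607 + 459/1627 = -2614130/1627 ≈ -1606.7)
1/((A - 1*(-23945)) + L(-24)) = 1/((-2614130/1627 - 1*(-23945)) + (3 - 24)) = 1/((-2614130/1627 + 23945) - 21) = 1/(36344385/1627 - 21) = 1/(36310218/1627) = 1627/36310218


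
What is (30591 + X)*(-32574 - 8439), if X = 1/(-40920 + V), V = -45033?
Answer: -5135195197566/4093 ≈ -1.2546e+9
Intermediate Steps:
X = -1/85953 (X = 1/(-40920 - 45033) = 1/(-85953) = -1/85953 ≈ -1.1634e-5)
(30591 + X)*(-32574 - 8439) = (30591 - 1/85953)*(-32574 - 8439) = (2629388222/85953)*(-41013) = -5135195197566/4093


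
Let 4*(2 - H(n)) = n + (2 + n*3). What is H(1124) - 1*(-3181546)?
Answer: 6360847/2 ≈ 3.1804e+6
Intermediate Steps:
H(n) = 3/2 - n (H(n) = 2 - (n + (2 + n*3))/4 = 2 - (n + (2 + 3*n))/4 = 2 - (2 + 4*n)/4 = 2 + (-½ - n) = 3/2 - n)
H(1124) - 1*(-3181546) = (3/2 - 1*1124) - 1*(-3181546) = (3/2 - 1124) + 3181546 = -2245/2 + 3181546 = 6360847/2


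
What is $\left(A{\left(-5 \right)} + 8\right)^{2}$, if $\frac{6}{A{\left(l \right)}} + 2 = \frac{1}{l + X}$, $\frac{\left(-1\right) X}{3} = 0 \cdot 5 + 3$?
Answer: $\frac{21904}{841} \approx 26.045$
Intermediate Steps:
$X = -9$ ($X = - 3 \left(0 \cdot 5 + 3\right) = - 3 \left(0 + 3\right) = \left(-3\right) 3 = -9$)
$A{\left(l \right)} = \frac{6}{-2 + \frac{1}{-9 + l}}$ ($A{\left(l \right)} = \frac{6}{-2 + \frac{1}{l - 9}} = \frac{6}{-2 + \frac{1}{-9 + l}}$)
$\left(A{\left(-5 \right)} + 8\right)^{2} = \left(\frac{6 \left(9 - -5\right)}{-19 + 2 \left(-5\right)} + 8\right)^{2} = \left(\frac{6 \left(9 + 5\right)}{-19 - 10} + 8\right)^{2} = \left(6 \frac{1}{-29} \cdot 14 + 8\right)^{2} = \left(6 \left(- \frac{1}{29}\right) 14 + 8\right)^{2} = \left(- \frac{84}{29} + 8\right)^{2} = \left(\frac{148}{29}\right)^{2} = \frac{21904}{841}$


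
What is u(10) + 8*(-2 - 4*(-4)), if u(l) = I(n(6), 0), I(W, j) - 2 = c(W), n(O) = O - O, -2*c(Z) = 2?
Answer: 113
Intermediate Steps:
c(Z) = -1 (c(Z) = -1/2*2 = -1)
n(O) = 0
I(W, j) = 1 (I(W, j) = 2 - 1 = 1)
u(l) = 1
u(10) + 8*(-2 - 4*(-4)) = 1 + 8*(-2 - 4*(-4)) = 1 + 8*(-2 + 16) = 1 + 8*14 = 1 + 112 = 113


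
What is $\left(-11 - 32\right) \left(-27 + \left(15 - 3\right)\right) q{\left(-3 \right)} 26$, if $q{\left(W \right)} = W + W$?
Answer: $-100620$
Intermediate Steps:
$q{\left(W \right)} = 2 W$
$\left(-11 - 32\right) \left(-27 + \left(15 - 3\right)\right) q{\left(-3 \right)} 26 = \left(-11 - 32\right) \left(-27 + \left(15 - 3\right)\right) 2 \left(-3\right) 26 = - 43 \left(-27 + 12\right) \left(-6\right) 26 = \left(-43\right) \left(-15\right) \left(-6\right) 26 = 645 \left(-6\right) 26 = \left(-3870\right) 26 = -100620$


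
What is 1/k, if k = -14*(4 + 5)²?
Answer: -1/1134 ≈ -0.00088183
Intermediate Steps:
k = -1134 (k = -14*9² = -14*81 = -1134)
1/k = 1/(-1134) = -1/1134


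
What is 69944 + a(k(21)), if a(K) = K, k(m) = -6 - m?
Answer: 69917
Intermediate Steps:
69944 + a(k(21)) = 69944 + (-6 - 1*21) = 69944 + (-6 - 21) = 69944 - 27 = 69917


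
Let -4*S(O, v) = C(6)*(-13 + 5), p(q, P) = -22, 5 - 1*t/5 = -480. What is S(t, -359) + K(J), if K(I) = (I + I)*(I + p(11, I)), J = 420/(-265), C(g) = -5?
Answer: 181910/2809 ≈ 64.760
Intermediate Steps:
t = 2425 (t = 25 - 5*(-480) = 25 + 2400 = 2425)
S(O, v) = -10 (S(O, v) = -(-5)*(-13 + 5)/4 = -(-5)*(-8)/4 = -¼*40 = -10)
J = -84/53 (J = 420*(-1/265) = -84/53 ≈ -1.5849)
K(I) = 2*I*(-22 + I) (K(I) = (I + I)*(I - 22) = (2*I)*(-22 + I) = 2*I*(-22 + I))
S(t, -359) + K(J) = -10 + 2*(-84/53)*(-22 - 84/53) = -10 + 2*(-84/53)*(-1250/53) = -10 + 210000/2809 = 181910/2809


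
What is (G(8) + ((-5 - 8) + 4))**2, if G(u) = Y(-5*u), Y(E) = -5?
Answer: 196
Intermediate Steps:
G(u) = -5
(G(8) + ((-5 - 8) + 4))**2 = (-5 + ((-5 - 8) + 4))**2 = (-5 + (-13 + 4))**2 = (-5 - 9)**2 = (-14)**2 = 196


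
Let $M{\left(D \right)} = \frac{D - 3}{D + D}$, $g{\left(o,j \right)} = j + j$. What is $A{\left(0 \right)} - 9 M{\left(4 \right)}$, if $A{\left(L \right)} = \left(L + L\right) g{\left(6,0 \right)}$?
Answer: $- \frac{9}{8} \approx -1.125$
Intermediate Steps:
$g{\left(o,j \right)} = 2 j$
$A{\left(L \right)} = 0$ ($A{\left(L \right)} = \left(L + L\right) 2 \cdot 0 = 2 L 0 = 0$)
$M{\left(D \right)} = \frac{-3 + D}{2 D}$
$A{\left(0 \right)} - 9 M{\left(4 \right)} = 0 - 9 \frac{-3 + 4}{2 \cdot 4} = 0 - 9 \cdot \frac{1}{2} \cdot \frac{1}{4} \cdot 1 = 0 - \frac{9}{8} = - \frac{9}{8}$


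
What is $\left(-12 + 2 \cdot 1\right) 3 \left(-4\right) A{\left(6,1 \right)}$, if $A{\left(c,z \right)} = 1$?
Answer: $120$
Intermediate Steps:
$\left(-12 + 2 \cdot 1\right) 3 \left(-4\right) A{\left(6,1 \right)} = \left(-12 + 2 \cdot 1\right) 3 \left(-4\right) 1 = \left(-12 + 2\right) \left(\left(-12\right) 1\right) = \left(-10\right) \left(-12\right) = 120$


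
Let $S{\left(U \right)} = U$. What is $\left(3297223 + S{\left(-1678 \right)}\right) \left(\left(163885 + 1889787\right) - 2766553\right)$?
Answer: $-2349331415145$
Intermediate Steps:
$\left(3297223 + S{\left(-1678 \right)}\right) \left(\left(163885 + 1889787\right) - 2766553\right) = \left(3297223 - 1678\right) \left(\left(163885 + 1889787\right) - 2766553\right) = 3295545 \left(2053672 - 2766553\right) = 3295545 \left(-712881\right) = -2349331415145$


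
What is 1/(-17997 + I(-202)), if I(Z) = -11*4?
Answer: -1/18041 ≈ -5.5429e-5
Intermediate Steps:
I(Z) = -44
1/(-17997 + I(-202)) = 1/(-17997 - 44) = 1/(-18041) = -1/18041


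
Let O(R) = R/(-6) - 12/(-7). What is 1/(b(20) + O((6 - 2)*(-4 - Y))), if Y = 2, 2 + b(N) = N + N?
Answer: 7/306 ≈ 0.022876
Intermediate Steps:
b(N) = -2 + 2*N (b(N) = -2 + (N + N) = -2 + 2*N)
O(R) = 12/7 - R/6 (O(R) = R*(-⅙) - 12*(-⅐) = -R/6 + 12/7 = 12/7 - R/6)
1/(b(20) + O((6 - 2)*(-4 - Y))) = 1/((-2 + 2*20) + (12/7 - (6 - 2)*(-4 - 1*2)/6)) = 1/((-2 + 40) + (12/7 - 2*(-4 - 2)/3)) = 1/(38 + (12/7 - 2*(-6)/3)) = 1/(38 + (12/7 - ⅙*(-24))) = 1/(38 + (12/7 + 4)) = 1/(38 + 40/7) = 1/(306/7) = 7/306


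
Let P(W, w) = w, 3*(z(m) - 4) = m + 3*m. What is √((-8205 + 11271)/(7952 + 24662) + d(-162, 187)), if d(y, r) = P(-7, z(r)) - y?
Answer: √994227402441/48921 ≈ 20.382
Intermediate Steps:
z(m) = 4 + 4*m/3 (z(m) = 4 + (m + 3*m)/3 = 4 + (4*m)/3 = 4 + 4*m/3)
d(y, r) = 4 - y + 4*r/3 (d(y, r) = (4 + 4*r/3) - y = 4 - y + 4*r/3)
√((-8205 + 11271)/(7952 + 24662) + d(-162, 187)) = √((-8205 + 11271)/(7952 + 24662) + (4 - 1*(-162) + (4/3)*187)) = √(3066/32614 + (4 + 162 + 748/3)) = √(3066*(1/32614) + 1246/3) = √(1533/16307 + 1246/3) = √(20323121/48921) = √994227402441/48921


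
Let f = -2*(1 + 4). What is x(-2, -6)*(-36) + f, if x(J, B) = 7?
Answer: -262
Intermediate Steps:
f = -10 (f = -2*5 = -10)
x(-2, -6)*(-36) + f = 7*(-36) - 10 = -252 - 10 = -262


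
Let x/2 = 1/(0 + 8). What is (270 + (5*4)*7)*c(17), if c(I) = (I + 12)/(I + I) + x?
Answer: 15375/34 ≈ 452.21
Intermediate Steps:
x = 1/4 (x = 2/(0 + 8) = 2/8 = 2*(1/8) = 1/4 ≈ 0.25000)
c(I) = 1/4 + (12 + I)/(2*I) (c(I) = (I + 12)/(I + I) + 1/4 = (12 + I)/((2*I)) + 1/4 = (12 + I)*(1/(2*I)) + 1/4 = (12 + I)/(2*I) + 1/4 = 1/4 + (12 + I)/(2*I))
(270 + (5*4)*7)*c(17) = (270 + (5*4)*7)*(3/4 + 6/17) = (270 + 20*7)*(3/4 + 6*(1/17)) = (270 + 140)*(3/4 + 6/17) = 410*(75/68) = 15375/34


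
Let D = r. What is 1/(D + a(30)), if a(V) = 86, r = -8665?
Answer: -1/8579 ≈ -0.00011656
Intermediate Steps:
D = -8665
1/(D + a(30)) = 1/(-8665 + 86) = 1/(-8579) = -1/8579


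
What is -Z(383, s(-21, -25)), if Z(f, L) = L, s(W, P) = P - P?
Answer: 0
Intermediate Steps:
s(W, P) = 0
-Z(383, s(-21, -25)) = -1*0 = 0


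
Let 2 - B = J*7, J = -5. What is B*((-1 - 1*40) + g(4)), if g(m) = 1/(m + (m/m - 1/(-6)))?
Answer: -46805/31 ≈ -1509.8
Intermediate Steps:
g(m) = 1/(7/6 + m) (g(m) = 1/(m + (1 - 1*(-⅙))) = 1/(m + (1 + ⅙)) = 1/(m + 7/6) = 1/(7/6 + m))
B = 37 (B = 2 - (-5)*7 = 2 - 1*(-35) = 2 + 35 = 37)
B*((-1 - 1*40) + g(4)) = 37*((-1 - 1*40) + 6/(7 + 6*4)) = 37*((-1 - 40) + 6/(7 + 24)) = 37*(-41 + 6/31) = 37*(-1265/31) = -46805/31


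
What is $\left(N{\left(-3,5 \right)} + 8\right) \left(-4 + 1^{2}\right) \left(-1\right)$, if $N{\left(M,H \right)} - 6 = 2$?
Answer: $48$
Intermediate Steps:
$N{\left(M,H \right)} = 8$ ($N{\left(M,H \right)} = 6 + 2 = 8$)
$\left(N{\left(-3,5 \right)} + 8\right) \left(-4 + 1^{2}\right) \left(-1\right) = \left(8 + 8\right) \left(-4 + 1^{2}\right) \left(-1\right) = 16 \left(-4 + 1\right) \left(-1\right) = 16 \left(\left(-3\right) \left(-1\right)\right) = 16 \cdot 3 = 48$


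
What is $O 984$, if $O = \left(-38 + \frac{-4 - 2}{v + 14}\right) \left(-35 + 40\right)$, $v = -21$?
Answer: $- \frac{1279200}{7} \approx -1.8274 \cdot 10^{5}$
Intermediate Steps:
$O = - \frac{1300}{7}$ ($O = \left(-38 + \frac{-4 - 2}{-21 + 14}\right) \left(-35 + 40\right) = \left(-38 - \frac{6}{-7}\right) 5 = \left(-38 - - \frac{6}{7}\right) 5 = \left(-38 + \frac{6}{7}\right) 5 = \left(- \frac{260}{7}\right) 5 = - \frac{1300}{7} \approx -185.71$)
$O 984 = \left(- \frac{1300}{7}\right) 984 = - \frac{1279200}{7}$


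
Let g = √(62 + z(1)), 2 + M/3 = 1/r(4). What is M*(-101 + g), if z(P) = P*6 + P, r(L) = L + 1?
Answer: 2727/5 - 27*√69/5 ≈ 500.54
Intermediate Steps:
r(L) = 1 + L
M = -27/5 (M = -6 + 3/(1 + 4) = -6 + 3/5 = -6 + 3*(⅕) = -6 + ⅗ = -27/5 ≈ -5.4000)
z(P) = 7*P (z(P) = 6*P + P = 7*P)
g = √69 (g = √(62 + 7*1) = √(62 + 7) = √69 ≈ 8.3066)
M*(-101 + g) = -27*(-101 + √69)/5 = 2727/5 - 27*√69/5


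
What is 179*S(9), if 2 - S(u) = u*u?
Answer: -14141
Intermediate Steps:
S(u) = 2 - u² (S(u) = 2 - u*u = 2 - u²)
179*S(9) = 179*(2 - 1*9²) = 179*(2 - 1*81) = 179*(2 - 81) = 179*(-79) = -14141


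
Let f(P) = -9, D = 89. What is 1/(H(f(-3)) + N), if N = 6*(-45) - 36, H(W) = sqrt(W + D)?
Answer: -153/46778 - sqrt(5)/23389 ≈ -0.0033664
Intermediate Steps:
H(W) = sqrt(89 + W) (H(W) = sqrt(W + 89) = sqrt(89 + W))
N = -306 (N = -270 - 36 = -306)
1/(H(f(-3)) + N) = 1/(sqrt(89 - 9) - 306) = 1/(sqrt(80) - 306) = 1/(4*sqrt(5) - 306) = 1/(-306 + 4*sqrt(5))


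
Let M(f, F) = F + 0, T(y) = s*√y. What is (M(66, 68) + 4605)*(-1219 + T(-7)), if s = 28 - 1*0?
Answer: -5696387 + 130844*I*√7 ≈ -5.6964e+6 + 3.4618e+5*I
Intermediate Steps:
s = 28 (s = 28 + 0 = 28)
T(y) = 28*√y
M(f, F) = F
(M(66, 68) + 4605)*(-1219 + T(-7)) = (68 + 4605)*(-1219 + 28*√(-7)) = 4673*(-1219 + 28*(I*√7)) = 4673*(-1219 + 28*I*√7) = -5696387 + 130844*I*√7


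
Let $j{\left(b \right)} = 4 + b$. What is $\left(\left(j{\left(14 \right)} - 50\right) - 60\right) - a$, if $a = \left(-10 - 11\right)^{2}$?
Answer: $-533$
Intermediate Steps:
$a = 441$ ($a = \left(-21\right)^{2} = 441$)
$\left(\left(j{\left(14 \right)} - 50\right) - 60\right) - a = \left(\left(\left(4 + 14\right) - 50\right) - 60\right) - 441 = \left(\left(18 - 50\right) - 60\right) - 441 = \left(-32 - 60\right) - 441 = -92 - 441 = -533$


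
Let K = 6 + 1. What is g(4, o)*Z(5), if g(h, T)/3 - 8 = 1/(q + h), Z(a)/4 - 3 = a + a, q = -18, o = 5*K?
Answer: 8658/7 ≈ 1236.9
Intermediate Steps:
K = 7
o = 35 (o = 5*7 = 35)
Z(a) = 12 + 8*a (Z(a) = 12 + 4*(a + a) = 12 + 4*(2*a) = 12 + 8*a)
g(h, T) = 24 + 3/(-18 + h)
g(4, o)*Z(5) = (3*(-143 + 8*4)/(-18 + 4))*(12 + 8*5) = (3*(-143 + 32)/(-14))*(12 + 40) = (3*(-1/14)*(-111))*52 = (333/14)*52 = 8658/7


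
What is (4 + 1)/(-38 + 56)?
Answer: 5/18 ≈ 0.27778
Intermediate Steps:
(4 + 1)/(-38 + 56) = 5/18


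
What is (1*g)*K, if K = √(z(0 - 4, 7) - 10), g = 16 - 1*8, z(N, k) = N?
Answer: 8*I*√14 ≈ 29.933*I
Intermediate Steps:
g = 8 (g = 16 - 8 = 8)
K = I*√14 (K = √((0 - 4) - 10) = √(-4 - 10) = √(-14) = I*√14 ≈ 3.7417*I)
(1*g)*K = (1*8)*(I*√14) = 8*(I*√14) = 8*I*√14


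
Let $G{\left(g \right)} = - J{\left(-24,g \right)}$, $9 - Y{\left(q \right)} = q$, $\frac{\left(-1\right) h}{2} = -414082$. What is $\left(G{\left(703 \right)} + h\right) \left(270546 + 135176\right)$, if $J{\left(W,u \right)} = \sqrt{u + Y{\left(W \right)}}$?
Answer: $336004354408 - 1622888 \sqrt{46} \approx 3.3599 \cdot 10^{11}$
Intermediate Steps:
$h = 828164$ ($h = \left(-2\right) \left(-414082\right) = 828164$)
$Y{\left(q \right)} = 9 - q$
$J{\left(W,u \right)} = \sqrt{9 + u - W}$ ($J{\left(W,u \right)} = \sqrt{u - \left(-9 + W\right)} = \sqrt{9 + u - W}$)
$G{\left(g \right)} = - \sqrt{33 + g}$ ($G{\left(g \right)} = - \sqrt{9 + g - -24} = - \sqrt{9 + g + 24} = - \sqrt{33 + g}$)
$\left(G{\left(703 \right)} + h\right) \left(270546 + 135176\right) = \left(- \sqrt{33 + 703} + 828164\right) \left(270546 + 135176\right) = \left(- \sqrt{736} + 828164\right) 405722 = \left(- 4 \sqrt{46} + 828164\right) 405722 = \left(828164 - 4 \sqrt{46}\right) 405722 = 336004354408 - 1622888 \sqrt{46}$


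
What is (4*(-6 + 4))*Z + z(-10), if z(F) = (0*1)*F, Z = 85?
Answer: -680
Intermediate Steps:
z(F) = 0 (z(F) = 0*F = 0)
(4*(-6 + 4))*Z + z(-10) = (4*(-6 + 4))*85 + 0 = (4*(-2))*85 + 0 = -8*85 + 0 = -680 + 0 = -680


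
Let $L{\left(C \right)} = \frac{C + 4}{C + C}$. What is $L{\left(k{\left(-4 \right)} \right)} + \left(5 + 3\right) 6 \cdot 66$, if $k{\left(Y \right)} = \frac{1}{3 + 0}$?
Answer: $\frac{6349}{2} \approx 3174.5$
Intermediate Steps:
$k{\left(Y \right)} = \frac{1}{3}$
$L{\left(C \right)} = \frac{4 + C}{2 C}$
$L{\left(k{\left(-4 \right)} \right)} + \left(5 + 3\right) 6 \cdot 66 = \frac{\frac{1}{\frac{1}{3}} \left(4 + \frac{1}{3}\right)}{2} + \left(5 + 3\right) 6 \cdot 66 = \frac{1}{2} \cdot 3 \cdot \frac{13}{3} + 8 \cdot 6 \cdot 66 = \frac{13}{2} + 48 \cdot 66 = \frac{13}{2} + 3168 = \frac{6349}{2}$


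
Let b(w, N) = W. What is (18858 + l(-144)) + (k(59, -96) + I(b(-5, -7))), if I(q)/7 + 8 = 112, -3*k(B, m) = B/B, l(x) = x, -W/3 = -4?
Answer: 58325/3 ≈ 19442.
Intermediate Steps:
W = 12 (W = -3*(-4) = 12)
b(w, N) = 12
k(B, m) = -⅓ (k(B, m) = -B/(3*B) = -⅓*1 = -⅓)
I(q) = 728 (I(q) = -56 + 7*112 = -56 + 784 = 728)
(18858 + l(-144)) + (k(59, -96) + I(b(-5, -7))) = (18858 - 144) + (-⅓ + 728) = 18714 + 2183/3 = 58325/3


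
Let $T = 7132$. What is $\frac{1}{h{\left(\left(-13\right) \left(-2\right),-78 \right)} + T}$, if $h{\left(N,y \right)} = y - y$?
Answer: $\frac{1}{7132} \approx 0.00014021$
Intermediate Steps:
$h{\left(N,y \right)} = 0$
$\frac{1}{h{\left(\left(-13\right) \left(-2\right),-78 \right)} + T} = \frac{1}{0 + 7132} = \frac{1}{7132}$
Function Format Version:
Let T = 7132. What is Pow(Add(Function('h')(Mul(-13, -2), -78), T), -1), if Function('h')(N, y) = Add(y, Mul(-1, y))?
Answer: Rational(1, 7132) ≈ 0.00014021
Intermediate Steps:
Function('h')(N, y) = 0
Pow(Add(Function('h')(Mul(-13, -2), -78), T), -1) = Pow(Add(0, 7132), -1) = Pow(7132, -1) = Rational(1, 7132)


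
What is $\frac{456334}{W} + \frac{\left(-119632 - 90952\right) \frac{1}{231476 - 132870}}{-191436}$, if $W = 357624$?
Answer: $\frac{179461932644845}{140641138078308} \approx 1.276$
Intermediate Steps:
$\frac{456334}{W} + \frac{\left(-119632 - 90952\right) \frac{1}{231476 - 132870}}{-191436} = \frac{456334}{357624} + \frac{\left(-119632 - 90952\right) \frac{1}{231476 - 132870}}{-191436} = 456334 \cdot \frac{1}{357624} + - \frac{210584}{98606} \left(- \frac{1}{191436}\right) = \frac{228167}{178812} + \left(-210584\right) \frac{1}{98606} \left(- \frac{1}{191436}\right) = \frac{228167}{178812} - - \frac{26323}{2359592277} = \frac{228167}{178812} + \frac{26323}{2359592277} = \frac{179461932644845}{140641138078308}$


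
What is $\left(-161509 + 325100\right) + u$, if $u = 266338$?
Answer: $429929$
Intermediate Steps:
$\left(-161509 + 325100\right) + u = \left(-161509 + 325100\right) + 266338 = 163591 + 266338 = 429929$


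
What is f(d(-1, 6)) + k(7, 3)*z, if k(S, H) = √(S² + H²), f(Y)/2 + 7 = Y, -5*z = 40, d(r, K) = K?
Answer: -2 - 8*√58 ≈ -62.926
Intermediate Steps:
z = -8 (z = -⅕*40 = -8)
f(Y) = -14 + 2*Y
k(S, H) = √(H² + S²)
f(d(-1, 6)) + k(7, 3)*z = (-14 + 2*6) + √(3² + 7²)*(-8) = (-14 + 12) + √(9 + 49)*(-8) = -2 + √58*(-8) = -2 - 8*√58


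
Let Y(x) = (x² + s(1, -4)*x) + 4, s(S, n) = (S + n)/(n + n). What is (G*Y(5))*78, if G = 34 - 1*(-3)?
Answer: 356421/4 ≈ 89105.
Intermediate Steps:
s(S, n) = (S + n)/(2*n) (s(S, n) = (S + n)/((2*n)) = (S + n)*(1/(2*n)) = (S + n)/(2*n))
Y(x) = 4 + x² + 3*x/8 (Y(x) = (x² + ((½)*(1 - 4)/(-4))*x) + 4 = (x² + ((½)*(-¼)*(-3))*x) + 4 = (x² + 3*x/8) + 4 = 4 + x² + 3*x/8)
G = 37 (G = 34 + 3 = 37)
(G*Y(5))*78 = (37*(4 + 5² + (3/8)*5))*78 = (37*(4 + 25 + 15/8))*78 = (37*(247/8))*78 = (9139/8)*78 = 356421/4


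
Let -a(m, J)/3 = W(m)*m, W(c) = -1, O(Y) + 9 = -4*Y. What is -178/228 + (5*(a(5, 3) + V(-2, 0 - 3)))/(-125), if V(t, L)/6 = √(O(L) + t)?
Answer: -4619/2850 ≈ -1.6207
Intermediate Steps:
O(Y) = -9 - 4*Y
V(t, L) = 6*√(-9 + t - 4*L) (V(t, L) = 6*√((-9 - 4*L) + t) = 6*√(-9 + t - 4*L))
a(m, J) = 3*m (a(m, J) = -(-3)*m = 3*m)
-178/228 + (5*(a(5, 3) + V(-2, 0 - 3)))/(-125) = -178/228 + (5*(3*5 + 6*√(-9 - 2 - 4*(0 - 3))))/(-125) = -178*1/228 + (5*(15 + 6*√(-9 - 2 - 4*(-3))))*(-1/125) = -89/114 + (5*(15 + 6*√(-9 - 2 + 12)))*(-1/125) = -89/114 + (5*(15 + 6*√1))*(-1/125) = -89/114 + (5*(15 + 6*1))*(-1/125) = -89/114 + (5*(15 + 6))*(-1/125) = -89/114 + (5*21)*(-1/125) = -89/114 + 105*(-1/125) = -89/114 - 21/25 = -4619/2850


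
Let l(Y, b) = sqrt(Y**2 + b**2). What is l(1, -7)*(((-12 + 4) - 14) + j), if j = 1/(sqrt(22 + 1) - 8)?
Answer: 5*sqrt(2)*(-910 - sqrt(23))/41 ≈ -157.77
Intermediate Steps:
j = 1/(-8 + sqrt(23)) (j = 1/(sqrt(23) - 8) = 1/(-8 + sqrt(23)) ≈ -0.31209)
l(1, -7)*(((-12 + 4) - 14) + j) = sqrt(1**2 + (-7)**2)*(((-12 + 4) - 14) + (-8/41 - sqrt(23)/41)) = sqrt(1 + 49)*((-8 - 14) + (-8/41 - sqrt(23)/41)) = sqrt(50)*(-22 + (-8/41 - sqrt(23)/41)) = (5*sqrt(2))*(-910/41 - sqrt(23)/41) = 5*sqrt(2)*(-910/41 - sqrt(23)/41)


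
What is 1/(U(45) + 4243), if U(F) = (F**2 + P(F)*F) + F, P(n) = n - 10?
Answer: 1/7888 ≈ 0.00012677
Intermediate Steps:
P(n) = -10 + n
U(F) = F + F**2 + F*(-10 + F) (U(F) = (F**2 + (-10 + F)*F) + F = (F**2 + F*(-10 + F)) + F = F + F**2 + F*(-10 + F))
1/(U(45) + 4243) = 1/(45*(-9 + 2*45) + 4243) = 1/(45*(-9 + 90) + 4243) = 1/(45*81 + 4243) = 1/(3645 + 4243) = 1/7888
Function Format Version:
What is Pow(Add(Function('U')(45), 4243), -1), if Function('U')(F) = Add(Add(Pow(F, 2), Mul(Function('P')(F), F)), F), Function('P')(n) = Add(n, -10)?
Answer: Rational(1, 7888) ≈ 0.00012677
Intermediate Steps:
Function('P')(n) = Add(-10, n)
Function('U')(F) = Add(F, Pow(F, 2), Mul(F, Add(-10, F))) (Function('U')(F) = Add(Add(Pow(F, 2), Mul(Add(-10, F), F)), F) = Add(Add(Pow(F, 2), Mul(F, Add(-10, F))), F) = Add(F, Pow(F, 2), Mul(F, Add(-10, F))))
Pow(Add(Function('U')(45), 4243), -1) = Pow(Add(Mul(45, Add(-9, Mul(2, 45))), 4243), -1) = Pow(Add(Mul(45, Add(-9, 90)), 4243), -1) = Pow(Add(Mul(45, 81), 4243), -1) = Pow(Add(3645, 4243), -1) = Pow(7888, -1) = Rational(1, 7888)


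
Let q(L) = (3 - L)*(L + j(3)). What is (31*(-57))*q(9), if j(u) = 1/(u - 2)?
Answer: 106020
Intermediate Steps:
j(u) = 1/(-2 + u)
q(L) = (1 + L)*(3 - L) (q(L) = (3 - L)*(L + 1/(-2 + 3)) = (3 - L)*(L + 1/1) = (3 - L)*(L + 1) = (3 - L)*(1 + L) = (1 + L)*(3 - L))
(31*(-57))*q(9) = (31*(-57))*(3 - 1*9² + 2*9) = -1767*(3 - 1*81 + 18) = -1767*(3 - 81 + 18) = -1767*(-60) = 106020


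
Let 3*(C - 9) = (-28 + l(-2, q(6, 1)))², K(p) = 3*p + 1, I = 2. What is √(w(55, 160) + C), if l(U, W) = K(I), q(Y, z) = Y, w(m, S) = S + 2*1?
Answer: √318 ≈ 17.833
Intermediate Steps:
w(m, S) = 2 + S (w(m, S) = S + 2 = 2 + S)
K(p) = 1 + 3*p
l(U, W) = 7 (l(U, W) = 1 + 3*2 = 1 + 6 = 7)
C = 156 (C = 9 + (-28 + 7)²/3 = 9 + (⅓)*(-21)² = 9 + (⅓)*441 = 9 + 147 = 156)
√(w(55, 160) + C) = √((2 + 160) + 156) = √(162 + 156) = √318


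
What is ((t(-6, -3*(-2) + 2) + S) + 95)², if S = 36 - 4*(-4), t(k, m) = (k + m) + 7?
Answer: 24336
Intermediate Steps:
t(k, m) = 7 + k + m
S = 52 (S = 36 - 1*(-16) = 36 + 16 = 52)
((t(-6, -3*(-2) + 2) + S) + 95)² = (((7 - 6 + (-3*(-2) + 2)) + 52) + 95)² = (((7 - 6 + (6 + 2)) + 52) + 95)² = (((7 - 6 + 8) + 52) + 95)² = ((9 + 52) + 95)² = (61 + 95)² = 156² = 24336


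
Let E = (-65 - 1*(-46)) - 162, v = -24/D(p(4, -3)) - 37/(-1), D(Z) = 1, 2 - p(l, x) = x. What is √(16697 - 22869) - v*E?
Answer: 2353 + 2*I*√1543 ≈ 2353.0 + 78.562*I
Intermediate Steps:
p(l, x) = 2 - x
v = 13 (v = -24/1 - 37/(-1) = -24*1 - 37*(-1) = -24 + 37 = 13)
E = -181 (E = (-65 + 46) - 162 = -19 - 162 = -181)
√(16697 - 22869) - v*E = √(16697 - 22869) - 13*(-181) = √(-6172) - 1*(-2353) = 2*I*√1543 + 2353 = 2353 + 2*I*√1543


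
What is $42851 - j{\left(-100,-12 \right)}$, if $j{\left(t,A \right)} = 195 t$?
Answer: $62351$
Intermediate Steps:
$42851 - j{\left(-100,-12 \right)} = 42851 - 195 \left(-100\right) = 42851 - -19500 = 42851 + 19500 = 62351$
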